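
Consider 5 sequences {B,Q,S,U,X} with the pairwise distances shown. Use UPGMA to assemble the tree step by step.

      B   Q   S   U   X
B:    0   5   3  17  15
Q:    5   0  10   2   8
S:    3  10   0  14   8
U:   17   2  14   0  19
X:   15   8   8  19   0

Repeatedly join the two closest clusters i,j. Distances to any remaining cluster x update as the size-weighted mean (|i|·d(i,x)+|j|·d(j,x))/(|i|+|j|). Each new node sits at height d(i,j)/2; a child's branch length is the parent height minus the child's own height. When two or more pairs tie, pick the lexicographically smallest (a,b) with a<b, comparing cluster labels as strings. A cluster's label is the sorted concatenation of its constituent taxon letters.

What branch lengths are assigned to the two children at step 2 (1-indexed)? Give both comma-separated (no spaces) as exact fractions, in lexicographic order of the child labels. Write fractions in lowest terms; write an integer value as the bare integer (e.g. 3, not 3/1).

3/2,3/2

step 1: merge (Q,U) at d=2; branch lengths Q→1, U→1; new cluster QU
  updated: d(B,QU)=11, d(QU,S)=12, d(QU,X)=27/2
step 2: merge (B,S) at d=3; branch lengths B→3/2, S→3/2; new cluster BS
  updated: d(BS,QU)=23/2, d(BS,X)=23/2
step 3: merge (BS,QU) at d=23/2; branch lengths BS→17/4, QU→19/4; new cluster BQSU
  updated: d(BQSU,X)=25/2
step 4: merge (BQSU,X) at d=25/2; branch lengths BQSU→1/2, X→25/4; new cluster BQSUX
final tree: (((B:3/2,S:3/2):17/4,(Q:1,U:1):19/4):1/2,X:25/4)
total length: 83/4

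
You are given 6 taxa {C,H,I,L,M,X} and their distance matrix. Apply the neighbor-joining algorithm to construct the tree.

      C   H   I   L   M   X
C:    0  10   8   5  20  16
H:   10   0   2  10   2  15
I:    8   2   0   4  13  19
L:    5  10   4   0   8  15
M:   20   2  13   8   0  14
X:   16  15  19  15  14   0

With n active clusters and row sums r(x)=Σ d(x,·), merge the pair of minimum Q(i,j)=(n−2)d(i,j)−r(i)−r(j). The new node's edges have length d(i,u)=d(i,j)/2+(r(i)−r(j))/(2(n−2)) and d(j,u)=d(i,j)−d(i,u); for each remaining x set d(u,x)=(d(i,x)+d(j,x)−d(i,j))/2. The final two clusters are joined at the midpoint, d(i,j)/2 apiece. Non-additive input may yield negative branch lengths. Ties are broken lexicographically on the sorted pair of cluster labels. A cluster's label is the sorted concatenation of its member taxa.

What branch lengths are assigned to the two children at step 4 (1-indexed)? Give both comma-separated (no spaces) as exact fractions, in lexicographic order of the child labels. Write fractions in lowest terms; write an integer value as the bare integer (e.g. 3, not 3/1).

iteration 1: select H,M (d=2, Q=-88); attach at lengths (-5/4, 13/4); label the merged cluster HM
  updated: d(C,HM)=14, d(HM,I)=13/2, d(HM,L)=8, d(HM,X)=27/2
iteration 2: select HM,X (d=27/2, Q=-65); attach at lengths (19/6, 31/3); label the merged cluster HMX
  updated: d(C,HMX)=33/4, d(HMX,I)=6, d(HMX,L)=19/4
iteration 3: select C,L (d=5, Q=-25); attach at lengths (35/8, 5/8); label the merged cluster CL
  updated: d(CL,HMX)=4, d(CL,I)=7/2
iteration 4: select CL,HMX (d=4, Q=-27/2); attach at lengths (3/4, 13/4); label the merged cluster CHLMX
  updated: d(CHLMX,I)=11/4
iteration 5: select CHLMX,I (d=11/4); attach at lengths (11/8, 11/8); label the merged cluster CHILMX
final tree: (((C:35/8,L:5/8):3/4,((H:-5/4,M:13/4):19/6,X:31/3):13/4):11/8,I:11/8)
total length: 109/4

3/4,13/4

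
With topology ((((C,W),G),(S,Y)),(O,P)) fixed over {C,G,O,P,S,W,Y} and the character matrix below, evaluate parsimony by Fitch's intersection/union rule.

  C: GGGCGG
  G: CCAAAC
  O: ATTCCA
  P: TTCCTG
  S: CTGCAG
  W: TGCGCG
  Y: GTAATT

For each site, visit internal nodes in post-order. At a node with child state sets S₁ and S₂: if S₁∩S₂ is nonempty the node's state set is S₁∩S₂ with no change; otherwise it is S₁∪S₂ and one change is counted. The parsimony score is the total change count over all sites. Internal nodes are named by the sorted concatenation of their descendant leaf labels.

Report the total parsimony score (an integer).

CW@0: {G} ∪ {T} = {G,T} (union, +1)
CGW@0: {G,T} ∪ {C} = {C,G,T} (union, +1)
SY@0: {C} ∪ {G} = {C,G} (union, +1)
CGSWY@0: {C,G,T} ∩ {C,G} = {C,G} (intersection, +0)
OP@0: {A} ∪ {T} = {A,T} (union, +1)
CGOPSWY@0: {C,G} ∪ {A,T} = {A,C,G,T} (union, +1)
CW@1: {G} ∩ {G} = {G} (intersection, +0)
CGW@1: {G} ∪ {C} = {C,G} (union, +1)
SY@1: {T} ∩ {T} = {T} (intersection, +0)
CGSWY@1: {C,G} ∪ {T} = {C,G,T} (union, +1)
OP@1: {T} ∩ {T} = {T} (intersection, +0)
CGOPSWY@1: {C,G,T} ∩ {T} = {T} (intersection, +0)
CW@2: {G} ∪ {C} = {C,G} (union, +1)
CGW@2: {C,G} ∪ {A} = {A,C,G} (union, +1)
SY@2: {G} ∪ {A} = {A,G} (union, +1)
CGSWY@2: {A,C,G} ∩ {A,G} = {A,G} (intersection, +0)
OP@2: {T} ∪ {C} = {C,T} (union, +1)
CGOPSWY@2: {A,G} ∪ {C,T} = {A,C,G,T} (union, +1)
CW@3: {C} ∪ {G} = {C,G} (union, +1)
CGW@3: {C,G} ∪ {A} = {A,C,G} (union, +1)
SY@3: {C} ∪ {A} = {A,C} (union, +1)
CGSWY@3: {A,C,G} ∩ {A,C} = {A,C} (intersection, +0)
OP@3: {C} ∩ {C} = {C} (intersection, +0)
CGOPSWY@3: {A,C} ∩ {C} = {C} (intersection, +0)
CW@4: {G} ∪ {C} = {C,G} (union, +1)
CGW@4: {C,G} ∪ {A} = {A,C,G} (union, +1)
SY@4: {A} ∪ {T} = {A,T} (union, +1)
CGSWY@4: {A,C,G} ∩ {A,T} = {A} (intersection, +0)
OP@4: {C} ∪ {T} = {C,T} (union, +1)
CGOPSWY@4: {A} ∪ {C,T} = {A,C,T} (union, +1)
CW@5: {G} ∩ {G} = {G} (intersection, +0)
CGW@5: {G} ∪ {C} = {C,G} (union, +1)
SY@5: {G} ∪ {T} = {G,T} (union, +1)
CGSWY@5: {C,G} ∩ {G,T} = {G} (intersection, +0)
OP@5: {A} ∪ {G} = {A,G} (union, +1)
CGOPSWY@5: {G} ∩ {A,G} = {G} (intersection, +0)
per-site changes: [5, 2, 5, 3, 5, 3]; total = 23

23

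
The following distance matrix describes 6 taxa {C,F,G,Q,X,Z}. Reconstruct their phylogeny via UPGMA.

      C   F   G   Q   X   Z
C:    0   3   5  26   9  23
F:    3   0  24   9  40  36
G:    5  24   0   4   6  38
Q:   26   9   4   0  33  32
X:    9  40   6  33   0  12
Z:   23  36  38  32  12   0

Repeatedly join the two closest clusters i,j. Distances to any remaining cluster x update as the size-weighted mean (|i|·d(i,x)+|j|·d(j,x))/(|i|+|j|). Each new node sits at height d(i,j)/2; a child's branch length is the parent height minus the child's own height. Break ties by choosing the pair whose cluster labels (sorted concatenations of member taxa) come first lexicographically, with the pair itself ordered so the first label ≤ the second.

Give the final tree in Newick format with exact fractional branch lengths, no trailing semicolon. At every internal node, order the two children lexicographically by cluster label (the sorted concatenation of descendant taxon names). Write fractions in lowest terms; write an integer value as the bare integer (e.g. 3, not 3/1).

iteration 1: select C,F (d=3); attach at lengths (3/2, 3/2); label the merged cluster CF
  updated: d(CF,G)=29/2, d(CF,Q)=35/2, d(CF,X)=49/2, d(CF,Z)=59/2
iteration 2: select G,Q (d=4); attach at lengths (2, 2); label the merged cluster GQ
  updated: d(CF,GQ)=16, d(GQ,X)=39/2, d(GQ,Z)=35
iteration 3: select X,Z (d=12); attach at lengths (6, 6); label the merged cluster XZ
  updated: d(CF,XZ)=27, d(GQ,XZ)=109/4
iteration 4: select CF,GQ (d=16); attach at lengths (13/2, 6); label the merged cluster CFGQ
  updated: d(CFGQ,XZ)=217/8
iteration 5: select CFGQ,XZ (d=217/8); attach at lengths (89/16, 121/16); label the merged cluster CFGQXZ
final tree: (((C:3/2,F:3/2):13/2,(G:2,Q:2):6):89/16,(X:6,Z:6):121/16)
total length: 357/8

(((C:3/2,F:3/2):13/2,(G:2,Q:2):6):89/16,(X:6,Z:6):121/16)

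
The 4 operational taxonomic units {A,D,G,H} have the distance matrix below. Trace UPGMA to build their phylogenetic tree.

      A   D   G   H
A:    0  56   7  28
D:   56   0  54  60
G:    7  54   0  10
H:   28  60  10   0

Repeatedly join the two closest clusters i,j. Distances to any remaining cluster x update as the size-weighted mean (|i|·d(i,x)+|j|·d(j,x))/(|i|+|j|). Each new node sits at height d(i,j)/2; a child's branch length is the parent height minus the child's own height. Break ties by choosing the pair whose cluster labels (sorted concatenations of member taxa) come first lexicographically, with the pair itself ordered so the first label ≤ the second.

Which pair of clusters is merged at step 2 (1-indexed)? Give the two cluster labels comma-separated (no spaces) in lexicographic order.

AG,H

step 1: merge (A,G) at d=7; branch lengths A→7/2, G→7/2; new cluster AG
  updated: d(AG,D)=55, d(AG,H)=19
step 2: merge (AG,H) at d=19; branch lengths AG→6, H→19/2; new cluster AGH
  updated: d(AGH,D)=170/3
step 3: merge (AGH,D) at d=170/3; branch lengths AGH→113/6, D→85/3; new cluster ADGH
final tree: (((A:7/2,G:7/2):6,H:19/2):113/6,D:85/3)
total length: 209/3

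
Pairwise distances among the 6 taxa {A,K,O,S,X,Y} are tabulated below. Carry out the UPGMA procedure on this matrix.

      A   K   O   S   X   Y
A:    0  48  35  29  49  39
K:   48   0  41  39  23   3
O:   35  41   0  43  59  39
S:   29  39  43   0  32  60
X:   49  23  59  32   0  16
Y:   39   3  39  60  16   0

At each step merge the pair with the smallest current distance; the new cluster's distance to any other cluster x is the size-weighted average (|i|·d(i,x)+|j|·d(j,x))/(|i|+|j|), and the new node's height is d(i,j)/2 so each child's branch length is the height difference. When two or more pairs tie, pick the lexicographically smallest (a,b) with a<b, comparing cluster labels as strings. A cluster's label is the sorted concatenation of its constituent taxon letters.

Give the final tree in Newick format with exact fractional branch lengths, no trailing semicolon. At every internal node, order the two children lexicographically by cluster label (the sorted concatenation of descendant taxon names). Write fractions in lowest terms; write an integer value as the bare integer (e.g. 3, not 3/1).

(((A:29/2,S:29/2):5,O:39/2):55/18,((K:3/2,Y:3/2):33/4,X:39/4):461/36)

step 1: merge (K,Y) at d=3; branch lengths K→3/2, Y→3/2; new cluster KY
  updated: d(A,KY)=87/2, d(KY,O)=40, d(KY,S)=99/2, d(KY,X)=39/2
step 2: merge (KY,X) at d=39/2; branch lengths KY→33/4, X→39/4; new cluster KXY
  updated: d(A,KXY)=136/3, d(KXY,O)=139/3, d(KXY,S)=131/3
step 3: merge (A,S) at d=29; branch lengths A→29/2, S→29/2; new cluster AS
  updated: d(AS,KXY)=89/2, d(AS,O)=39
step 4: merge (AS,O) at d=39; branch lengths AS→5, O→39/2; new cluster AOS
  updated: d(AOS,KXY)=406/9
step 5: merge (AOS,KXY) at d=406/9; branch lengths AOS→55/18, KXY→461/36; new cluster AKOSXY
final tree: (((A:29/2,S:29/2):5,O:39/2):55/18,((K:3/2,Y:3/2):33/4,X:39/4):461/36)
total length: 3253/36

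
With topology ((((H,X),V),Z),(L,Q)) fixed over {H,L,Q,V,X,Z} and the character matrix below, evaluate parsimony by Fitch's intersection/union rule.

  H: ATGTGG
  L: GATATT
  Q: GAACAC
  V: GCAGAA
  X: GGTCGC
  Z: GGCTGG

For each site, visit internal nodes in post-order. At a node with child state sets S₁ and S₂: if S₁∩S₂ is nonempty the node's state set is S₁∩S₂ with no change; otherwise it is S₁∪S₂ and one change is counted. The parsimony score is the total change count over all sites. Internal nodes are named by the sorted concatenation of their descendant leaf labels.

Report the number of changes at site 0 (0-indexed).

site 0, node HX: H={A} ∪ X={G} → {A,G} (+1)
site 0, node HVX: HX={A,G} ∩ V={G} → {G} (+0)
site 0, node HVXZ: HVX={G} ∩ Z={G} → {G} (+0)
site 0, node LQ: L={G} ∩ Q={G} → {G} (+0)
site 0, node HLQVXZ: HVXZ={G} ∩ LQ={G} → {G} (+0)
site 1, node HX: H={T} ∪ X={G} → {G,T} (+1)
site 1, node HVX: HX={G,T} ∪ V={C} → {C,G,T} (+1)
site 1, node HVXZ: HVX={C,G,T} ∩ Z={G} → {G} (+0)
site 1, node LQ: L={A} ∩ Q={A} → {A} (+0)
site 1, node HLQVXZ: HVXZ={G} ∪ LQ={A} → {A,G} (+1)
site 2, node HX: H={G} ∪ X={T} → {G,T} (+1)
site 2, node HVX: HX={G,T} ∪ V={A} → {A,G,T} (+1)
site 2, node HVXZ: HVX={A,G,T} ∪ Z={C} → {A,C,G,T} (+1)
site 2, node LQ: L={T} ∪ Q={A} → {A,T} (+1)
site 2, node HLQVXZ: HVXZ={A,C,G,T} ∩ LQ={A,T} → {A,T} (+0)
site 3, node HX: H={T} ∪ X={C} → {C,T} (+1)
site 3, node HVX: HX={C,T} ∪ V={G} → {C,G,T} (+1)
site 3, node HVXZ: HVX={C,G,T} ∩ Z={T} → {T} (+0)
site 3, node LQ: L={A} ∪ Q={C} → {A,C} (+1)
site 3, node HLQVXZ: HVXZ={T} ∪ LQ={A,C} → {A,C,T} (+1)
site 4, node HX: H={G} ∩ X={G} → {G} (+0)
site 4, node HVX: HX={G} ∪ V={A} → {A,G} (+1)
site 4, node HVXZ: HVX={A,G} ∩ Z={G} → {G} (+0)
site 4, node LQ: L={T} ∪ Q={A} → {A,T} (+1)
site 4, node HLQVXZ: HVXZ={G} ∪ LQ={A,T} → {A,G,T} (+1)
site 5, node HX: H={G} ∪ X={C} → {C,G} (+1)
site 5, node HVX: HX={C,G} ∪ V={A} → {A,C,G} (+1)
site 5, node HVXZ: HVX={A,C,G} ∩ Z={G} → {G} (+0)
site 5, node LQ: L={T} ∪ Q={C} → {C,T} (+1)
site 5, node HLQVXZ: HVXZ={G} ∪ LQ={C,T} → {C,G,T} (+1)
per-site changes: [1, 3, 4, 4, 3, 4]; total = 19

1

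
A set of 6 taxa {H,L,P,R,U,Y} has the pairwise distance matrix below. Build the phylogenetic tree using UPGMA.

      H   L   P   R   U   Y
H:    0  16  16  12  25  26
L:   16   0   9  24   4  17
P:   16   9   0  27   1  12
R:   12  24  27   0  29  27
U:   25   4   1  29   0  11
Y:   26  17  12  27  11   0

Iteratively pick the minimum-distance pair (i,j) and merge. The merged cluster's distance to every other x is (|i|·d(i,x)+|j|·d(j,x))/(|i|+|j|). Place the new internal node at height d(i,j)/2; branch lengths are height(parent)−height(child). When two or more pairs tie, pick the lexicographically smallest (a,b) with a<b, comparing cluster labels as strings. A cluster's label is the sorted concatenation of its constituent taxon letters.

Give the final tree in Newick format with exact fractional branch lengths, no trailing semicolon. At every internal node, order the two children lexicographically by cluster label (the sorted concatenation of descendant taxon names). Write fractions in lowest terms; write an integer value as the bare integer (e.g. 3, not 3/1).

iteration 1: select P,U (d=1); attach at lengths (1/2, 1/2); label the merged cluster PU
  updated: d(H,PU)=41/2, d(L,PU)=13/2, d(PU,R)=28, d(PU,Y)=23/2
iteration 2: select L,PU (d=13/2); attach at lengths (13/4, 11/4); label the merged cluster LPU
  updated: d(H,LPU)=19, d(LPU,R)=80/3, d(LPU,Y)=40/3
iteration 3: select H,R (d=12); attach at lengths (6, 6); label the merged cluster HR
  updated: d(HR,LPU)=137/6, d(HR,Y)=53/2
iteration 4: select LPU,Y (d=40/3); attach at lengths (41/12, 20/3); label the merged cluster LPUY
  updated: d(HR,LPUY)=95/4
iteration 5: select HR,LPUY (d=95/4); attach at lengths (47/8, 125/24); label the merged cluster HLPRUY
final tree: ((H:6,R:6):47/8,((L:13/4,(P:1/2,U:1/2):11/4):41/12,Y:20/3):125/24)
total length: 241/6

((H:6,R:6):47/8,((L:13/4,(P:1/2,U:1/2):11/4):41/12,Y:20/3):125/24)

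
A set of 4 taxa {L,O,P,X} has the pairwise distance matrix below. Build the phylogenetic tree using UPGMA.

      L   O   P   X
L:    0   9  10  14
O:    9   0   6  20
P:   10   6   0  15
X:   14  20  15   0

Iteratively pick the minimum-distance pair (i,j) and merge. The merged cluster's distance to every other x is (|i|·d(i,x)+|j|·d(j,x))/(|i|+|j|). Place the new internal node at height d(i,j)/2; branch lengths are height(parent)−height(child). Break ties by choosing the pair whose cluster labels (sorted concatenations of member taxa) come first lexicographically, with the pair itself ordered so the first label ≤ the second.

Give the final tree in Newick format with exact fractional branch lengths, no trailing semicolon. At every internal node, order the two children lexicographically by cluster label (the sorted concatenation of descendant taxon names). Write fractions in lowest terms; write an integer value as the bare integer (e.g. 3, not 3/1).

((L:19/4,(O:3,P:3):7/4):41/12,X:49/6)

iteration 1: select O,P (d=6); attach at lengths (3, 3); label the merged cluster OP
  updated: d(L,OP)=19/2, d(OP,X)=35/2
iteration 2: select L,OP (d=19/2); attach at lengths (19/4, 7/4); label the merged cluster LOP
  updated: d(LOP,X)=49/3
iteration 3: select LOP,X (d=49/3); attach at lengths (41/12, 49/6); label the merged cluster LOPX
final tree: ((L:19/4,(O:3,P:3):7/4):41/12,X:49/6)
total length: 289/12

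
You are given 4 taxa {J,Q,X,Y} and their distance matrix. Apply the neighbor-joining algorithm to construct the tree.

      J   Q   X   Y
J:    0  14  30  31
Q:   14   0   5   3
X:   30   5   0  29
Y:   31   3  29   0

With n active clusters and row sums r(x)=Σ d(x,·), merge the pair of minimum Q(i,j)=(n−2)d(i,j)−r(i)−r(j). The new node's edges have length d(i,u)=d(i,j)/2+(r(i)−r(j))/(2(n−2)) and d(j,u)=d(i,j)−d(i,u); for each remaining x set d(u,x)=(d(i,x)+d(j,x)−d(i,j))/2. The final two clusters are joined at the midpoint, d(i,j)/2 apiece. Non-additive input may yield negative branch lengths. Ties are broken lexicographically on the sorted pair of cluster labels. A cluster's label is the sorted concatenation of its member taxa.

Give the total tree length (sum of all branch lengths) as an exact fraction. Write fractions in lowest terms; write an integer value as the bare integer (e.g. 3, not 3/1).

iteration 1: select J,X (d=30, Q=-79); attach at lengths (71/4, 49/4); label the merged cluster JX
  updated: d(JX,Q)=-11/2, d(JX,Y)=15
iteration 2: select JX,Q (d=-11/2, Q=-25/2); attach at lengths (13/4, -35/4); label the merged cluster JQX
  updated: d(JQX,Y)=47/4
iteration 3: select JQX,Y (d=47/4); attach at lengths (47/8, 47/8); label the merged cluster JQXY
final tree: (((J:71/4,X:49/4):13/4,Q:-35/4):47/8,Y:47/8)
total length: 145/4

145/4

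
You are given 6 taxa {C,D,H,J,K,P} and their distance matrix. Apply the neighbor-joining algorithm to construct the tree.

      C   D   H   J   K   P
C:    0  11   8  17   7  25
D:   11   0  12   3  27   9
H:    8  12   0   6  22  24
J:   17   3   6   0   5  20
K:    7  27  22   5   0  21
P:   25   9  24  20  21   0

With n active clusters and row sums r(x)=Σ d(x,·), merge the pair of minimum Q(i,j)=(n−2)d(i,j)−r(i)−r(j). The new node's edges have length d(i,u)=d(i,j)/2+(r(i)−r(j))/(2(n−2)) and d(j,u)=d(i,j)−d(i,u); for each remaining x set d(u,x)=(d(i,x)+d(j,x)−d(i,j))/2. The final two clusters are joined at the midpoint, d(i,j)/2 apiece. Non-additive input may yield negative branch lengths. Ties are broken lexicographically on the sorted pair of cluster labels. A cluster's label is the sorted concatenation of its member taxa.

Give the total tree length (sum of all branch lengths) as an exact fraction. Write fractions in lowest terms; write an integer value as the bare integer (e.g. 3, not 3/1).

141/4

1. join D+P (d=9, Q=-125) ⇒ DP; edges |D|=-1/8, |P|=73/8
  updated: d(C,DP)=27/2, d(DP,H)=27/2, d(DP,J)=7, d(DP,K)=39/2
2. join C+K (d=7, Q=-78) ⇒ CK; edges |C|=13/6, |K|=29/6
  updated: d(CK,DP)=13, d(CK,H)=23/2, d(CK,J)=15/2
3. join CK+H (d=23/2, Q=-40) ⇒ CHK; edges |CK|=6, |H|=11/2
  updated: d(CHK,DP)=15/2, d(CHK,J)=1
4. join CHK+DP (d=15/2, Q=-31/2) ⇒ CDHKP; edges |CHK|=3/4, |DP|=27/4
  updated: d(CDHKP,J)=1/4
5. join CDHKP+J (d=1/4) ⇒ CDHJKP; edges |CDHKP|=1/8, |J|=1/8
final tree: ((((C:13/6,K:29/6):6,H:11/2):3/4,(D:-1/8,P:73/8):27/4):1/8,J:1/8)
total length: 141/4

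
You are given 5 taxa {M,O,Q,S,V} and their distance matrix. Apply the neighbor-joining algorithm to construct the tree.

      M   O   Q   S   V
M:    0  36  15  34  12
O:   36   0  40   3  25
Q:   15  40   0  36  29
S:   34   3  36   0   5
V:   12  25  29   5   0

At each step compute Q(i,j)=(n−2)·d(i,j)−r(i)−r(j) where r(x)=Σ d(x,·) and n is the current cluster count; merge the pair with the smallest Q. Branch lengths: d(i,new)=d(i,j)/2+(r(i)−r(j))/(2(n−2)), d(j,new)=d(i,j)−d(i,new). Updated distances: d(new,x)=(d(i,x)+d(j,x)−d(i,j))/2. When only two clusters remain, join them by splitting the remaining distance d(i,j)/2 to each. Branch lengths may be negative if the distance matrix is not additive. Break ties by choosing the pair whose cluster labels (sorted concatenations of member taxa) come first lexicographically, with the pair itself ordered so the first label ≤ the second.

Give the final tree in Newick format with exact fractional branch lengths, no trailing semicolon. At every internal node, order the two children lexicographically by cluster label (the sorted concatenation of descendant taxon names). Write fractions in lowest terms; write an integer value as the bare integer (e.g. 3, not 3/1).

1. join O+S (d=3, Q=-173) ⇒ OS; edges |O|=35/6, |S|=-17/6
  updated: d(M,OS)=67/2, d(OS,Q)=73/2, d(OS,V)=27/2
2. join M+Q (d=15, Q=-111) ⇒ MQ; edges |M|=5/2, |Q|=25/2
  updated: d(MQ,OS)=55/2, d(MQ,V)=13
3. join MQ+OS (d=55/2, Q=-54) ⇒ MOQS; edges |MQ|=27/2, |OS|=14
  updated: d(MOQS,V)=-1/2
4. join MOQS+V (d=-1/2) ⇒ MOQSV; edges |MOQS|=-1/4, |V|=-1/4
final tree: (((M:5/2,Q:25/2):27/2,(O:35/6,S:-17/6):14):-1/4,V:-1/4)
total length: 45

(((M:5/2,Q:25/2):27/2,(O:35/6,S:-17/6):14):-1/4,V:-1/4)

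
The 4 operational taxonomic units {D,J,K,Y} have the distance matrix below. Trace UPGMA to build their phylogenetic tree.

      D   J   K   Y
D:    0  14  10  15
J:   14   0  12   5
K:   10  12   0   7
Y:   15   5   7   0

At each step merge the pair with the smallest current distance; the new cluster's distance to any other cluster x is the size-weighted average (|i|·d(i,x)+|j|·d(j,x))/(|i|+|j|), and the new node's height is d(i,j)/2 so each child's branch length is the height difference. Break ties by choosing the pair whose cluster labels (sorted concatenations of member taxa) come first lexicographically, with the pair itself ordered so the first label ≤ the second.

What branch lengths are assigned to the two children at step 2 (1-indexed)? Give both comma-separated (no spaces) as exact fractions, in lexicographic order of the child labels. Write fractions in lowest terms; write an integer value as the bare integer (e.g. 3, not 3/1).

9/4,19/4

1. join J+Y (d=5) ⇒ JY; edges |J|=5/2, |Y|=5/2
  updated: d(D,JY)=29/2, d(JY,K)=19/2
2. join JY+K (d=19/2) ⇒ JKY; edges |JY|=9/4, |K|=19/4
  updated: d(D,JKY)=13
3. join D+JKY (d=13) ⇒ DJKY; edges |D|=13/2, |JKY|=7/4
final tree: (D:13/2,((J:5/2,Y:5/2):9/4,K:19/4):7/4)
total length: 81/4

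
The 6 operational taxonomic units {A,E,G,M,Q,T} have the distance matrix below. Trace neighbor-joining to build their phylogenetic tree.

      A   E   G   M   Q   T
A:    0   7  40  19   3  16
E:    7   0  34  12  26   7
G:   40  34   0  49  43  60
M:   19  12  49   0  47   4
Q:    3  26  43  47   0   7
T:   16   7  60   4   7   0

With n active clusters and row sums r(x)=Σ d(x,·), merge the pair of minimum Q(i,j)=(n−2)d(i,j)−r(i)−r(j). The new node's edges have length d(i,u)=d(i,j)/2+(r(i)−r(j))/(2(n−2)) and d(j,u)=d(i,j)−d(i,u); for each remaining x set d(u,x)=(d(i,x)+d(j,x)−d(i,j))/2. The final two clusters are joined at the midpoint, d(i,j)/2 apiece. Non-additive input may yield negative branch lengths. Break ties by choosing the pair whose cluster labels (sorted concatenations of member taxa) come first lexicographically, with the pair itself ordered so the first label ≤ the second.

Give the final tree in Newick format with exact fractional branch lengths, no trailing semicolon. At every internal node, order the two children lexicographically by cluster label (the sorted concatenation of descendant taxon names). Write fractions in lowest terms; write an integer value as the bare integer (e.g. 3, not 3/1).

step 1: merge (M,T) at d=4, Q=-209; branch lengths M→53/8, T→-21/8; new cluster MT
  updated: d(A,MT)=31/2, d(E,MT)=15/2, d(G,MT)=105/2, d(MT,Q)=25
step 2: merge (A,Q) at d=3, Q=-307/2; branch lengths A→-15/4, Q→27/4; new cluster AQ
  updated: d(AQ,E)=15, d(AQ,G)=40, d(AQ,MT)=75/4
step 3: merge (AQ,G) at d=40, Q=-481/4; branch lengths AQ→109/16, G→531/16; new cluster AGQ
  updated: d(AGQ,E)=9/2, d(AGQ,MT)=125/8
step 4: merge (AGQ,E) at d=9/2, Q=-221/8; branch lengths AGQ→101/16, E→-29/16; new cluster AEGQ
  updated: d(AEGQ,MT)=149/16
step 5: merge (AEGQ,MT) at d=149/16; branch lengths AEGQ→149/32, MT→149/32; new cluster AEGMQT
final tree: ((((A:-15/4,Q:27/4):109/16,G:531/16):101/16,E:-29/16):149/32,(M:53/8,T:-21/8):149/32)
total length: 973/16

((((A:-15/4,Q:27/4):109/16,G:531/16):101/16,E:-29/16):149/32,(M:53/8,T:-21/8):149/32)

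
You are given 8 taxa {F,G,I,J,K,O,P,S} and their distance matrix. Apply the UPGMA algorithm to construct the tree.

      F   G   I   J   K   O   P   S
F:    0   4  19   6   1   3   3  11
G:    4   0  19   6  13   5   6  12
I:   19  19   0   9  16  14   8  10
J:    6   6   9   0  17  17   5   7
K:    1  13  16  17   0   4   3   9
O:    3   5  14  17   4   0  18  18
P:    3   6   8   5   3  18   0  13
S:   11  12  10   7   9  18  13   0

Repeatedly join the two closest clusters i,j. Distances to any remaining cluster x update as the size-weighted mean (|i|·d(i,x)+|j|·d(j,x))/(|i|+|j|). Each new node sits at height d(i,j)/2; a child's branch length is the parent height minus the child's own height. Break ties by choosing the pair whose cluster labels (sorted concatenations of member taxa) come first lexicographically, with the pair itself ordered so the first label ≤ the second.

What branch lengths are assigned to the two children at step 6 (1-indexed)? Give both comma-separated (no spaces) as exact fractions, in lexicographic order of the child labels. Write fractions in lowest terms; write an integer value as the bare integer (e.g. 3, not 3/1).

1. join F+K (d=1) ⇒ FK; edges |F|=1/2, |K|=1/2
  updated: d(FK,G)=17/2, d(FK,I)=35/2, d(FK,J)=23/2, d(FK,O)=7/2, d(FK,P)=3, d(FK,S)=10
2. join FK+P (d=3) ⇒ FKP; edges |FK|=1, |P|=3/2
  updated: d(FKP,G)=23/3, d(FKP,I)=43/3, d(FKP,J)=28/3, d(FKP,O)=25/3, d(FKP,S)=11
3. join G+O (d=5) ⇒ GO; edges |G|=5/2, |O|=5/2
  updated: d(FKP,GO)=8, d(GO,I)=33/2, d(GO,J)=23/2, d(GO,S)=15
4. join J+S (d=7) ⇒ JS; edges |J|=7/2, |S|=7/2
  updated: d(FKP,JS)=61/6, d(GO,JS)=53/4, d(I,JS)=19/2
5. join FKP+GO (d=8) ⇒ FGKOP; edges |FKP|=5/2, |GO|=3/2
  updated: d(FGKOP,I)=76/5, d(FGKOP,JS)=57/5
6. join I+JS (d=19/2) ⇒ IJS; edges |I|=19/4, |JS|=5/4
  updated: d(FGKOP,IJS)=38/3
7. join FGKOP+IJS (d=38/3) ⇒ FGIJKOPS; edges |FGKOP|=7/3, |IJS|=19/12
final tree: ((((F:1/2,K:1/2):1,P:3/2):5/2,(G:5/2,O:5/2):3/2):7/3,(I:19/4,(J:7/2,S:7/2):5/4):19/12)
total length: 353/12

19/4,5/4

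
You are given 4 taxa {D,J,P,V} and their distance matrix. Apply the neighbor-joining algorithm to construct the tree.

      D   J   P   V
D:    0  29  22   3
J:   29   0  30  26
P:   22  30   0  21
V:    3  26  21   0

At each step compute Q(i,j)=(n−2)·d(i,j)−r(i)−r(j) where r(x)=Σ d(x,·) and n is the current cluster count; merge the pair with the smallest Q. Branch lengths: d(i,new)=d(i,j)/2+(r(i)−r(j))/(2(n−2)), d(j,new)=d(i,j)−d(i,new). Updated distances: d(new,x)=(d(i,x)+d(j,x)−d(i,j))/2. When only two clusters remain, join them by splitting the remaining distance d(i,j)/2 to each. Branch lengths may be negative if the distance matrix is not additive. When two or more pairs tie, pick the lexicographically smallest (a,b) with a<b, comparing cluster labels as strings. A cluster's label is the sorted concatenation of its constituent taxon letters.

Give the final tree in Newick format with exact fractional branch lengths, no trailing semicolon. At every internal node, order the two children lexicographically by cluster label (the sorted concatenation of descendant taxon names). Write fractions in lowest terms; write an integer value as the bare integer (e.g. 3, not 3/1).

(((D:5/2,V:1/2):8,J:18):6,P:6)

step 1: merge (D,V) at d=3, Q=-98; branch lengths D→5/2, V→1/2; new cluster DV
  updated: d(DV,J)=26, d(DV,P)=20
step 2: merge (DV,J) at d=26, Q=-76; branch lengths DV→8, J→18; new cluster DJV
  updated: d(DJV,P)=12
step 3: merge (DJV,P) at d=12; branch lengths DJV→6, P→6; new cluster DJPV
final tree: (((D:5/2,V:1/2):8,J:18):6,P:6)
total length: 41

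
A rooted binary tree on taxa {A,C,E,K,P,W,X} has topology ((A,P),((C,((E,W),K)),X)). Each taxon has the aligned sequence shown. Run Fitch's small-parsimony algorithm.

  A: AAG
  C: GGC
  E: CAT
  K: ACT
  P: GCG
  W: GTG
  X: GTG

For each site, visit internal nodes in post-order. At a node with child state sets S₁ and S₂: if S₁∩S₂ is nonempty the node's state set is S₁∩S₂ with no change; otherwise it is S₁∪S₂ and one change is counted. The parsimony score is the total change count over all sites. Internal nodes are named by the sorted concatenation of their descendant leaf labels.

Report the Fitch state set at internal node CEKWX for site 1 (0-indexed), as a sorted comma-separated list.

[col 0] AP: children A:{A}, P:{G} ∪→ {A,G}; cost 1
[col 0] EW: children E:{C}, W:{G} ∪→ {C,G}; cost 1
[col 0] EKW: children EW:{C,G}, K:{A} ∪→ {A,C,G}; cost 1
[col 0] CEKW: children C:{G}, EKW:{A,C,G} ∩→ {G}; cost 0
[col 0] CEKWX: children CEKW:{G}, X:{G} ∩→ {G}; cost 0
[col 0] ACEKPWX: children AP:{A,G}, CEKWX:{G} ∩→ {G}; cost 0
[col 1] AP: children A:{A}, P:{C} ∪→ {A,C}; cost 1
[col 1] EW: children E:{A}, W:{T} ∪→ {A,T}; cost 1
[col 1] EKW: children EW:{A,T}, K:{C} ∪→ {A,C,T}; cost 1
[col 1] CEKW: children C:{G}, EKW:{A,C,T} ∪→ {A,C,G,T}; cost 1
[col 1] CEKWX: children CEKW:{A,C,G,T}, X:{T} ∩→ {T}; cost 0
[col 1] ACEKPWX: children AP:{A,C}, CEKWX:{T} ∪→ {A,C,T}; cost 1
[col 2] AP: children A:{G}, P:{G} ∩→ {G}; cost 0
[col 2] EW: children E:{T}, W:{G} ∪→ {G,T}; cost 1
[col 2] EKW: children EW:{G,T}, K:{T} ∩→ {T}; cost 0
[col 2] CEKW: children C:{C}, EKW:{T} ∪→ {C,T}; cost 1
[col 2] CEKWX: children CEKW:{C,T}, X:{G} ∪→ {C,G,T}; cost 1
[col 2] ACEKPWX: children AP:{G}, CEKWX:{C,G,T} ∩→ {G}; cost 0
per-site changes: [3, 5, 3]; total = 11

T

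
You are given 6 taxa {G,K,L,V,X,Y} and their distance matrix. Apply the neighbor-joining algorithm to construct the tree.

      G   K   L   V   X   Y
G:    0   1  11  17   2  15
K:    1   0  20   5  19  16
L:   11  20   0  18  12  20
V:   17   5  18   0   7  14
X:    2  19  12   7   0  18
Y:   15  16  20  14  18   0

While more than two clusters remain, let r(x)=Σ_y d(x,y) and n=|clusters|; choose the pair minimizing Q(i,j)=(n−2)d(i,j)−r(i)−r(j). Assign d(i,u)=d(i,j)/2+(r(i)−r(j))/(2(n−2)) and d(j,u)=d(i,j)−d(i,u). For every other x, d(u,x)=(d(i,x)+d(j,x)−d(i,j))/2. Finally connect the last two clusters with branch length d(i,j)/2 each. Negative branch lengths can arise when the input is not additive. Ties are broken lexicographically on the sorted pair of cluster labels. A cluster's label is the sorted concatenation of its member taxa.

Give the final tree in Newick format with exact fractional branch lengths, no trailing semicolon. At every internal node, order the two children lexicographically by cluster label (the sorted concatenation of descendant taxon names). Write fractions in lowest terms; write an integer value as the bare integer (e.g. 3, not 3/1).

((((G:-11/8,K:19/8):19/4,(L:9,X:3):7/4):1,V:17/4):39/8,Y:39/8)

1. join G+K (d=1, Q=-103) ⇒ GK; edges |G|=-11/8, |K|=19/8
  updated: d(GK,L)=15, d(GK,V)=21/2, d(GK,X)=10, d(GK,Y)=15
2. join L+X (d=12, Q=-76) ⇒ LX; edges |L|=9, |X|=3
  updated: d(GK,LX)=13/2, d(LX,V)=13/2, d(LX,Y)=13
3. join GK+LX (d=13/2, Q=-45) ⇒ GKLX; edges |GK|=19/4, |LX|=7/4
  updated: d(GKLX,V)=21/4, d(GKLX,Y)=43/4
4. join GKLX+V (d=21/4, Q=-30) ⇒ GKLVX; edges |GKLX|=1, |V|=17/4
  updated: d(GKLVX,Y)=39/4
5. join GKLVX+Y (d=39/4) ⇒ GKLVXY; edges |GKLVX|=39/8, |Y|=39/8
final tree: ((((G:-11/8,K:19/8):19/4,(L:9,X:3):7/4):1,V:17/4):39/8,Y:39/8)
total length: 69/2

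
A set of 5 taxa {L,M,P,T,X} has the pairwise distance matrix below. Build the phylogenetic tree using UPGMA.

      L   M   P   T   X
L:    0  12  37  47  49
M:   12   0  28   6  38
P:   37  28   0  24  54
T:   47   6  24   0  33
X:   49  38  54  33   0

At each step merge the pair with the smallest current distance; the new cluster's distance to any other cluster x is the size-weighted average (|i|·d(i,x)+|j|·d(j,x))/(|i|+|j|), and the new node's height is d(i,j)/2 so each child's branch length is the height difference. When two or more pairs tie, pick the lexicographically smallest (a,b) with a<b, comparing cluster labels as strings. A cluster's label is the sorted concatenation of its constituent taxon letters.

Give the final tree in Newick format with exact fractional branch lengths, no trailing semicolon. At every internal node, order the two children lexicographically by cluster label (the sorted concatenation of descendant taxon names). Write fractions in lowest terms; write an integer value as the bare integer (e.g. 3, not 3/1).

((L:16,((M:3,T:3):10,P:13):3):23/4,X:87/4)

iteration 1: select M,T (d=6); attach at lengths (3, 3); label the merged cluster MT
  updated: d(L,MT)=59/2, d(MT,P)=26, d(MT,X)=71/2
iteration 2: select MT,P (d=26); attach at lengths (10, 13); label the merged cluster MPT
  updated: d(L,MPT)=32, d(MPT,X)=125/3
iteration 3: select L,MPT (d=32); attach at lengths (16, 3); label the merged cluster LMPT
  updated: d(LMPT,X)=87/2
iteration 4: select LMPT,X (d=87/2); attach at lengths (23/4, 87/4); label the merged cluster LMPTX
final tree: ((L:16,((M:3,T:3):10,P:13):3):23/4,X:87/4)
total length: 151/2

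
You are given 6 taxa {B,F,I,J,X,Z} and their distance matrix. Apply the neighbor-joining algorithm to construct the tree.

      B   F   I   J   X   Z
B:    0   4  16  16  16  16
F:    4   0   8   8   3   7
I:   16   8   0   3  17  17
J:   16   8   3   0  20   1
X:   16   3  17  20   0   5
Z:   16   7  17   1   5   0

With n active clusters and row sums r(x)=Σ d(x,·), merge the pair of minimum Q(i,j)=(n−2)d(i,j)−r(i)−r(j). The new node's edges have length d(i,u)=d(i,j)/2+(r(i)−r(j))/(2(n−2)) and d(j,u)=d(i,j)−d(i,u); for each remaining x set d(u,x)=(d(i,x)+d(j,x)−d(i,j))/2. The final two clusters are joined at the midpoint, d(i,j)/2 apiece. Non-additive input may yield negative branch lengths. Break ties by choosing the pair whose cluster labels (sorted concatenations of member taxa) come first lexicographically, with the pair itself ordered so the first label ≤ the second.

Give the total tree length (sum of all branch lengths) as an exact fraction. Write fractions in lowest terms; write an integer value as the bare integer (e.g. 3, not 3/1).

193/8

1. join I+J (d=3, Q=-97) ⇒ IJ; edges |I|=25/8, |J|=-1/8
  updated: d(B,IJ)=29/2, d(F,IJ)=13/2, d(IJ,X)=17, d(IJ,Z)=15/2
2. join X+Z (d=5, Q=-123/2) ⇒ XZ; edges |X|=41/12, |Z|=19/12
  updated: d(B,XZ)=27/2, d(F,XZ)=5/2, d(IJ,XZ)=39/4
3. join B+F (d=4, Q=-37) ⇒ BF; edges |B|=27/4, |F|=-11/4
  updated: d(BF,IJ)=17/2, d(BF,XZ)=6
4. join BF+IJ (d=17/2, Q=-97/4) ⇒ BFIJ; edges |BF|=19/8, |IJ|=49/8
  updated: d(BFIJ,XZ)=29/8
5. join BFIJ+XZ (d=29/8) ⇒ BFIJXZ; edges |BFIJ|=29/16, |XZ|=29/16
final tree: (((B:27/4,F:-11/4):19/8,(I:25/8,J:-1/8):49/8):29/16,(X:41/12,Z:19/12):29/16)
total length: 193/8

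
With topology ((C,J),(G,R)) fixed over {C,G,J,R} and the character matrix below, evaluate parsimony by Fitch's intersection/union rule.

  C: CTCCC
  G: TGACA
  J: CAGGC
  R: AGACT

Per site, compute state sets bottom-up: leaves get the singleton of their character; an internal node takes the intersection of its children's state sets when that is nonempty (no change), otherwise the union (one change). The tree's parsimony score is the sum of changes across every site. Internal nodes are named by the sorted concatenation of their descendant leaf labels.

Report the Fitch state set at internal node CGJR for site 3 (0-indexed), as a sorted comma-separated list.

C

[col 0] CJ: children C:{C}, J:{C} ∩→ {C}; cost 0
[col 0] GR: children G:{T}, R:{A} ∪→ {A,T}; cost 1
[col 0] CGJR: children CJ:{C}, GR:{A,T} ∪→ {A,C,T}; cost 1
[col 1] CJ: children C:{T}, J:{A} ∪→ {A,T}; cost 1
[col 1] GR: children G:{G}, R:{G} ∩→ {G}; cost 0
[col 1] CGJR: children CJ:{A,T}, GR:{G} ∪→ {A,G,T}; cost 1
[col 2] CJ: children C:{C}, J:{G} ∪→ {C,G}; cost 1
[col 2] GR: children G:{A}, R:{A} ∩→ {A}; cost 0
[col 2] CGJR: children CJ:{C,G}, GR:{A} ∪→ {A,C,G}; cost 1
[col 3] CJ: children C:{C}, J:{G} ∪→ {C,G}; cost 1
[col 3] GR: children G:{C}, R:{C} ∩→ {C}; cost 0
[col 3] CGJR: children CJ:{C,G}, GR:{C} ∩→ {C}; cost 0
[col 4] CJ: children C:{C}, J:{C} ∩→ {C}; cost 0
[col 4] GR: children G:{A}, R:{T} ∪→ {A,T}; cost 1
[col 4] CGJR: children CJ:{C}, GR:{A,T} ∪→ {A,C,T}; cost 1
per-site changes: [2, 2, 2, 1, 2]; total = 9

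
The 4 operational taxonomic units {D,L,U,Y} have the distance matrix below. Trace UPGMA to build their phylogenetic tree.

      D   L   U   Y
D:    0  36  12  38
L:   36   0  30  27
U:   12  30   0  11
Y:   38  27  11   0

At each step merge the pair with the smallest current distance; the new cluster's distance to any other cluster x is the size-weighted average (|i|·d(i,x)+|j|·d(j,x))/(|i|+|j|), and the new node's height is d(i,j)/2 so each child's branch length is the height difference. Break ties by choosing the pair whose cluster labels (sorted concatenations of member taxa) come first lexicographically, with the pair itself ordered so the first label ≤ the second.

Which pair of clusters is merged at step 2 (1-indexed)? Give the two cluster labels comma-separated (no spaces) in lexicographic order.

D,UY

step 1: merge (U,Y) at d=11; branch lengths U→11/2, Y→11/2; new cluster UY
  updated: d(D,UY)=25, d(L,UY)=57/2
step 2: merge (D,UY) at d=25; branch lengths D→25/2, UY→7; new cluster DUY
  updated: d(DUY,L)=31
step 3: merge (DUY,L) at d=31; branch lengths DUY→3, L→31/2; new cluster DLUY
final tree: ((D:25/2,(U:11/2,Y:11/2):7):3,L:31/2)
total length: 49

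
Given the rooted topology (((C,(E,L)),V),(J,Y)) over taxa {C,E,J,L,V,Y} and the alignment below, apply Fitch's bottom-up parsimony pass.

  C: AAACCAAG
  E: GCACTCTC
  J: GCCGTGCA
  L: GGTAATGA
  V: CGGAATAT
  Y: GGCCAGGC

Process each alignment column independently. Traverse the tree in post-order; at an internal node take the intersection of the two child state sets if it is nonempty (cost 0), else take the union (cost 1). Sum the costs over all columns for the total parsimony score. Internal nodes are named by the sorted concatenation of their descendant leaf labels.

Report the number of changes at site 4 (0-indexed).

site 0, node EL: E={G} ∩ L={G} → {G} (+0)
site 0, node CEL: C={A} ∪ EL={G} → {A,G} (+1)
site 0, node CELV: CEL={A,G} ∪ V={C} → {A,C,G} (+1)
site 0, node JY: J={G} ∩ Y={G} → {G} (+0)
site 0, node CEJLVY: CELV={A,C,G} ∩ JY={G} → {G} (+0)
site 1, node EL: E={C} ∪ L={G} → {C,G} (+1)
site 1, node CEL: C={A} ∪ EL={C,G} → {A,C,G} (+1)
site 1, node CELV: CEL={A,C,G} ∩ V={G} → {G} (+0)
site 1, node JY: J={C} ∪ Y={G} → {C,G} (+1)
site 1, node CEJLVY: CELV={G} ∩ JY={C,G} → {G} (+0)
site 2, node EL: E={A} ∪ L={T} → {A,T} (+1)
site 2, node CEL: C={A} ∩ EL={A,T} → {A} (+0)
site 2, node CELV: CEL={A} ∪ V={G} → {A,G} (+1)
site 2, node JY: J={C} ∩ Y={C} → {C} (+0)
site 2, node CEJLVY: CELV={A,G} ∪ JY={C} → {A,C,G} (+1)
site 3, node EL: E={C} ∪ L={A} → {A,C} (+1)
site 3, node CEL: C={C} ∩ EL={A,C} → {C} (+0)
site 3, node CELV: CEL={C} ∪ V={A} → {A,C} (+1)
site 3, node JY: J={G} ∪ Y={C} → {C,G} (+1)
site 3, node CEJLVY: CELV={A,C} ∩ JY={C,G} → {C} (+0)
site 4, node EL: E={T} ∪ L={A} → {A,T} (+1)
site 4, node CEL: C={C} ∪ EL={A,T} → {A,C,T} (+1)
site 4, node CELV: CEL={A,C,T} ∩ V={A} → {A} (+0)
site 4, node JY: J={T} ∪ Y={A} → {A,T} (+1)
site 4, node CEJLVY: CELV={A} ∩ JY={A,T} → {A} (+0)
site 5, node EL: E={C} ∪ L={T} → {C,T} (+1)
site 5, node CEL: C={A} ∪ EL={C,T} → {A,C,T} (+1)
site 5, node CELV: CEL={A,C,T} ∩ V={T} → {T} (+0)
site 5, node JY: J={G} ∩ Y={G} → {G} (+0)
site 5, node CEJLVY: CELV={T} ∪ JY={G} → {G,T} (+1)
site 6, node EL: E={T} ∪ L={G} → {G,T} (+1)
site 6, node CEL: C={A} ∪ EL={G,T} → {A,G,T} (+1)
site 6, node CELV: CEL={A,G,T} ∩ V={A} → {A} (+0)
site 6, node JY: J={C} ∪ Y={G} → {C,G} (+1)
site 6, node CEJLVY: CELV={A} ∪ JY={C,G} → {A,C,G} (+1)
site 7, node EL: E={C} ∪ L={A} → {A,C} (+1)
site 7, node CEL: C={G} ∪ EL={A,C} → {A,C,G} (+1)
site 7, node CELV: CEL={A,C,G} ∪ V={T} → {A,C,G,T} (+1)
site 7, node JY: J={A} ∪ Y={C} → {A,C} (+1)
site 7, node CEJLVY: CELV={A,C,G,T} ∩ JY={A,C} → {A,C} (+0)
per-site changes: [2, 3, 3, 3, 3, 3, 4, 4]; total = 25

3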